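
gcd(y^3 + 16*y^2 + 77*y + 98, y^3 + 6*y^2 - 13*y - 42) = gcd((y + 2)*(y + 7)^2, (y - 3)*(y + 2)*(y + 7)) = y^2 + 9*y + 14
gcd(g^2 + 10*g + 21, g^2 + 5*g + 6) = g + 3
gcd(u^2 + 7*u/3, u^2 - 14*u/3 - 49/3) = u + 7/3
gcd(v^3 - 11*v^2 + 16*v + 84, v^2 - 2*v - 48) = 1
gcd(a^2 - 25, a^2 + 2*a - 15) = a + 5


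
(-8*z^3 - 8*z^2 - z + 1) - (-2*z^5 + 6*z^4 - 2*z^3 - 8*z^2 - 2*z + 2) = 2*z^5 - 6*z^4 - 6*z^3 + z - 1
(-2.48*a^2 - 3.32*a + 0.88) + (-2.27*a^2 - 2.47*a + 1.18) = -4.75*a^2 - 5.79*a + 2.06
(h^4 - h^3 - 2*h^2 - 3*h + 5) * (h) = h^5 - h^4 - 2*h^3 - 3*h^2 + 5*h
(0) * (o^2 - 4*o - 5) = 0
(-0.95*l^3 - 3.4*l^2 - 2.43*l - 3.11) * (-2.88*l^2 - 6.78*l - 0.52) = 2.736*l^5 + 16.233*l^4 + 30.5444*l^3 + 27.2002*l^2 + 22.3494*l + 1.6172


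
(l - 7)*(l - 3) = l^2 - 10*l + 21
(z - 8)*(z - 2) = z^2 - 10*z + 16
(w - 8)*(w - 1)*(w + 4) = w^3 - 5*w^2 - 28*w + 32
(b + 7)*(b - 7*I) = b^2 + 7*b - 7*I*b - 49*I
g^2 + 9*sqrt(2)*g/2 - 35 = (g - 5*sqrt(2)/2)*(g + 7*sqrt(2))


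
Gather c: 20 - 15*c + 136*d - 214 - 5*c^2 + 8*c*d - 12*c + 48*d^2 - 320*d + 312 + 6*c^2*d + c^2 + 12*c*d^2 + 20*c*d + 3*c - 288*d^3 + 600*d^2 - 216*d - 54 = c^2*(6*d - 4) + c*(12*d^2 + 28*d - 24) - 288*d^3 + 648*d^2 - 400*d + 64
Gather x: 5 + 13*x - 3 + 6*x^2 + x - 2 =6*x^2 + 14*x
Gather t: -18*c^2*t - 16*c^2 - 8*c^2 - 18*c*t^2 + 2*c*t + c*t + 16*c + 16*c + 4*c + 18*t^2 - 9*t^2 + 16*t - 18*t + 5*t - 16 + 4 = -24*c^2 + 36*c + t^2*(9 - 18*c) + t*(-18*c^2 + 3*c + 3) - 12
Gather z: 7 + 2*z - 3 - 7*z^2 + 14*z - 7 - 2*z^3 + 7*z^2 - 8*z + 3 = -2*z^3 + 8*z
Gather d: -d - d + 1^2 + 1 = 2 - 2*d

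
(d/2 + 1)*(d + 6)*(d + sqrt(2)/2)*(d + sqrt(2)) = d^4/2 + 3*sqrt(2)*d^3/4 + 4*d^3 + 13*d^2/2 + 6*sqrt(2)*d^2 + 4*d + 9*sqrt(2)*d + 6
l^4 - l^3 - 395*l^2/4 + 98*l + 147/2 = (l - 3/2)*(l + 1/2)*(l - 7*sqrt(2))*(l + 7*sqrt(2))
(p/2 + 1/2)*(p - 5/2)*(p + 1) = p^3/2 - p^2/4 - 2*p - 5/4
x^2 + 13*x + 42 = (x + 6)*(x + 7)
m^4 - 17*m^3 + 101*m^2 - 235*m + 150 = (m - 6)*(m - 5)^2*(m - 1)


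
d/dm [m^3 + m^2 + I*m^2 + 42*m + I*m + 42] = 3*m^2 + 2*m*(1 + I) + 42 + I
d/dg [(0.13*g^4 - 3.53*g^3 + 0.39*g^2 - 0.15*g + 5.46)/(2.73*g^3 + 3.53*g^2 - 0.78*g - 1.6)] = (0.3549*g^6 + 0.917799999999996*g^5 - 13.8298*g^4 + 5.4938*g^3 - 27.5481*g^2 - 39.7956*g + 4.4988)/(7.4529*g^6 + 19.2738*g^5 + 8.2021*g^4 - 14.2428*g^3 - 10.6876*g^2 + 2.496*g + 2.56)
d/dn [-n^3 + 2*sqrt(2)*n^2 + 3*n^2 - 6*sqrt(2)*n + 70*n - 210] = -3*n^2 + 4*sqrt(2)*n + 6*n - 6*sqrt(2) + 70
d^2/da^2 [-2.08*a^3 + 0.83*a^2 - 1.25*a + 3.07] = 1.66 - 12.48*a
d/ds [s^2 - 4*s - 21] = 2*s - 4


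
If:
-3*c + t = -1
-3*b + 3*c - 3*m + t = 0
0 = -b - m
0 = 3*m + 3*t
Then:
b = -1/2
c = 1/6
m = 1/2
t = -1/2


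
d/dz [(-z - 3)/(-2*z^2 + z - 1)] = (2*z^2 - z - (z + 3)*(4*z - 1) + 1)/(2*z^2 - z + 1)^2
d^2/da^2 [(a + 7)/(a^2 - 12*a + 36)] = 2*(a + 33)/(a^4 - 24*a^3 + 216*a^2 - 864*a + 1296)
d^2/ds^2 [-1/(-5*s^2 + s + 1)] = 2*(25*s^2 - 5*s - (10*s - 1)^2 - 5)/(-5*s^2 + s + 1)^3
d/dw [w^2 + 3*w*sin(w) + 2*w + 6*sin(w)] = 3*w*cos(w) + 2*w + 3*sin(w) + 6*cos(w) + 2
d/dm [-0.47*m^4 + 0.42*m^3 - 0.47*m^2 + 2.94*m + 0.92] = -1.88*m^3 + 1.26*m^2 - 0.94*m + 2.94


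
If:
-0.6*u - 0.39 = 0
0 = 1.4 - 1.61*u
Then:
No Solution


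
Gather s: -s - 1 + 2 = 1 - s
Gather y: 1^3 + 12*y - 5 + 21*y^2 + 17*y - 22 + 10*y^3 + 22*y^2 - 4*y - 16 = 10*y^3 + 43*y^2 + 25*y - 42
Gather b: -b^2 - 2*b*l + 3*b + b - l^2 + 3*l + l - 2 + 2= -b^2 + b*(4 - 2*l) - l^2 + 4*l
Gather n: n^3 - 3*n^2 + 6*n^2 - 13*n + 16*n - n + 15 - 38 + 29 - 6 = n^3 + 3*n^2 + 2*n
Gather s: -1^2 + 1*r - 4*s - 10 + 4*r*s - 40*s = r + s*(4*r - 44) - 11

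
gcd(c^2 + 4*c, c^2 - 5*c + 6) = 1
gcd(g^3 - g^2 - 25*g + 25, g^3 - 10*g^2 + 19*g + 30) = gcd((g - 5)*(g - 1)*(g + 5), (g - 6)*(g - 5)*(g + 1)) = g - 5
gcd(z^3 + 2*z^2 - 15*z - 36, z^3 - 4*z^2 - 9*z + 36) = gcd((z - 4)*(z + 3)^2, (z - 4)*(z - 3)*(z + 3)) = z^2 - z - 12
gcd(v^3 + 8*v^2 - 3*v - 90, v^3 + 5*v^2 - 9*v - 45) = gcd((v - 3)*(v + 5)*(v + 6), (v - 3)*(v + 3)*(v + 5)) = v^2 + 2*v - 15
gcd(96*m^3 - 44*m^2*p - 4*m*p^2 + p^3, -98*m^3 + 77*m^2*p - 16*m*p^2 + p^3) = -2*m + p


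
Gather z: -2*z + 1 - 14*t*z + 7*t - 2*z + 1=7*t + z*(-14*t - 4) + 2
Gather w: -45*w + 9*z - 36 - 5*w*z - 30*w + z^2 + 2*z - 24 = w*(-5*z - 75) + z^2 + 11*z - 60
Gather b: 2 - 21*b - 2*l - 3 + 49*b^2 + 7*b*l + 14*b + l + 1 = 49*b^2 + b*(7*l - 7) - l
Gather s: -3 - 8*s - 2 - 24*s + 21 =16 - 32*s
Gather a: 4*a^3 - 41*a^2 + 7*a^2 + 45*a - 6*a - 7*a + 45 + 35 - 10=4*a^3 - 34*a^2 + 32*a + 70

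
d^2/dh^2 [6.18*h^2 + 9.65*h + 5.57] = 12.3600000000000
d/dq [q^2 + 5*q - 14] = 2*q + 5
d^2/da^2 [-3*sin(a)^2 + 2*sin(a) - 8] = -2*sin(a) - 6*cos(2*a)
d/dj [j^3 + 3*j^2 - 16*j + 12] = 3*j^2 + 6*j - 16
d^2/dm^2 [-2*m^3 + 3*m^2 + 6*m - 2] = 6 - 12*m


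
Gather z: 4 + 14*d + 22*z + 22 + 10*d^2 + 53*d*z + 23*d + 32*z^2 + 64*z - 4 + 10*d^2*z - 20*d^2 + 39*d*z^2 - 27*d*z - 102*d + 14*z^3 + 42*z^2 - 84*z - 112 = -10*d^2 - 65*d + 14*z^3 + z^2*(39*d + 74) + z*(10*d^2 + 26*d + 2) - 90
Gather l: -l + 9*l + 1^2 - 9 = 8*l - 8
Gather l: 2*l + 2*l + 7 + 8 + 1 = 4*l + 16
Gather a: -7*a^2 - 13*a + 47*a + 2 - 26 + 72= -7*a^2 + 34*a + 48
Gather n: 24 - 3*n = 24 - 3*n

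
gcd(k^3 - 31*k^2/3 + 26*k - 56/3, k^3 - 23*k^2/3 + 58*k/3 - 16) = k - 2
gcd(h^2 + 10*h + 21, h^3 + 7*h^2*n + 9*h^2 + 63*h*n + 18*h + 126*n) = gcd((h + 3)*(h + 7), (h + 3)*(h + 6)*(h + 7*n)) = h + 3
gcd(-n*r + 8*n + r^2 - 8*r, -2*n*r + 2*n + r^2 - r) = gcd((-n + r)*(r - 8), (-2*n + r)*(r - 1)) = 1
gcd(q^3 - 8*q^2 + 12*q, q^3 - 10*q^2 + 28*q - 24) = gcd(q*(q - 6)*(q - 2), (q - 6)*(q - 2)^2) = q^2 - 8*q + 12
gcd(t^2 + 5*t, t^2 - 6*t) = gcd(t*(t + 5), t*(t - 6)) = t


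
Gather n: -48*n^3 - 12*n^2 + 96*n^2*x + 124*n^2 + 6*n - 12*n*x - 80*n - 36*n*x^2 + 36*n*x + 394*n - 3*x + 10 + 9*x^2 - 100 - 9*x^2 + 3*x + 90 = -48*n^3 + n^2*(96*x + 112) + n*(-36*x^2 + 24*x + 320)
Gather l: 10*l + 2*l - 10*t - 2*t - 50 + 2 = 12*l - 12*t - 48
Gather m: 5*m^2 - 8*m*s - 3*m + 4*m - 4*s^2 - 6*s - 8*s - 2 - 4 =5*m^2 + m*(1 - 8*s) - 4*s^2 - 14*s - 6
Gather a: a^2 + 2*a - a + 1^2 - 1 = a^2 + a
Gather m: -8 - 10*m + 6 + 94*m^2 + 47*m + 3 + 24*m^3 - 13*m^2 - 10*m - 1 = 24*m^3 + 81*m^2 + 27*m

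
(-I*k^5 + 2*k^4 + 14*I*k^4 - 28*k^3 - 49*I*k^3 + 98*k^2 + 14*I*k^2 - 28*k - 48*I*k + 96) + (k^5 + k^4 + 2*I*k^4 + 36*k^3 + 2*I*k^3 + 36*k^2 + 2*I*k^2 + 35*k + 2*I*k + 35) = k^5 - I*k^5 + 3*k^4 + 16*I*k^4 + 8*k^3 - 47*I*k^3 + 134*k^2 + 16*I*k^2 + 7*k - 46*I*k + 131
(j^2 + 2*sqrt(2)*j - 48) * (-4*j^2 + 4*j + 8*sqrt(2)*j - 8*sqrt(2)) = -4*j^4 + 4*j^3 + 224*j^2 - 384*sqrt(2)*j - 224*j + 384*sqrt(2)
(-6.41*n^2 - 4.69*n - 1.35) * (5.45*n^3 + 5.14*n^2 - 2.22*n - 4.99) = -34.9345*n^5 - 58.5079*n^4 - 17.2339*n^3 + 35.4587*n^2 + 26.4001*n + 6.7365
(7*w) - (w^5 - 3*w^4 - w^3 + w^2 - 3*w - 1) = -w^5 + 3*w^4 + w^3 - w^2 + 10*w + 1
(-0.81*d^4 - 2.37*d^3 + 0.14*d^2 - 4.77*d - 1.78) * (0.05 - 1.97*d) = 1.5957*d^5 + 4.6284*d^4 - 0.3943*d^3 + 9.4039*d^2 + 3.2681*d - 0.089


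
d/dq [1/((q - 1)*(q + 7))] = 2*(-q - 3)/(q^4 + 12*q^3 + 22*q^2 - 84*q + 49)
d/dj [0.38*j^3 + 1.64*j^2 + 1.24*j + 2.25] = 1.14*j^2 + 3.28*j + 1.24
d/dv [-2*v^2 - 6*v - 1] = -4*v - 6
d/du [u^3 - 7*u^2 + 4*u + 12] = 3*u^2 - 14*u + 4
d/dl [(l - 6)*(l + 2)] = 2*l - 4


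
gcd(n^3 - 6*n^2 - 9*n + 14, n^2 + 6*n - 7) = n - 1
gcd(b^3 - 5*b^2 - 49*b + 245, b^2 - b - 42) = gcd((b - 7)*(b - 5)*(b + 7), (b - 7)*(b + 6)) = b - 7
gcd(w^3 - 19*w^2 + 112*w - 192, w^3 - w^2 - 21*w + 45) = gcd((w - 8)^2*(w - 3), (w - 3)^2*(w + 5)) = w - 3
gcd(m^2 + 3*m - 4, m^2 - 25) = 1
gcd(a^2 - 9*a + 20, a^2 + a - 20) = a - 4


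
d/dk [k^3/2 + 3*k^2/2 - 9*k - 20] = 3*k^2/2 + 3*k - 9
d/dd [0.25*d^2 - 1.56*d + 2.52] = 0.5*d - 1.56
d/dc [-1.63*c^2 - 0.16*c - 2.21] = -3.26*c - 0.16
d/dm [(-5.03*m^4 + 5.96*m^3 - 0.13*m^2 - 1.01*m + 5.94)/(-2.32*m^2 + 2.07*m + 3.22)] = (23.3392*m^5 - 45.0635*m^4 - 40.112*m^3 + 54.9613*m^2 + 26.7244*m - 15.548)/(5.3824*m^4 - 9.6048*m^3 - 10.6559*m^2 + 13.3308*m + 10.3684)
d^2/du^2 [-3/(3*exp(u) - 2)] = (-27*exp(u) - 18)*exp(u)/(3*exp(u) - 2)^3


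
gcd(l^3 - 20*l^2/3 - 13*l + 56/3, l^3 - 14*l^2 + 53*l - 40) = l^2 - 9*l + 8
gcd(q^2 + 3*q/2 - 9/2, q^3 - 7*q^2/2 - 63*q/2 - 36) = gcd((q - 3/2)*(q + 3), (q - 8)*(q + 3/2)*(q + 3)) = q + 3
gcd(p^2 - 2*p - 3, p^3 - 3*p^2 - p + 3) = p^2 - 2*p - 3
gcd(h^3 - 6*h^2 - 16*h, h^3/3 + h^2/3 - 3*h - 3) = 1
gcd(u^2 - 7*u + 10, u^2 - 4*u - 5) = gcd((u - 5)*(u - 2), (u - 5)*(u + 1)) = u - 5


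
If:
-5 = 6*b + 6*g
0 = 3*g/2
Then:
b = -5/6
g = 0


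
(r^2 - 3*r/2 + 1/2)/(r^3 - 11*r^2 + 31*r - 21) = (r - 1/2)/(r^2 - 10*r + 21)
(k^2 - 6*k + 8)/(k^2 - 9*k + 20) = (k - 2)/(k - 5)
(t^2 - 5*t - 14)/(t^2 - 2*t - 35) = (t + 2)/(t + 5)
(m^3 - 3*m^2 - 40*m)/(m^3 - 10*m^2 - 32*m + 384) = m*(m + 5)/(m^2 - 2*m - 48)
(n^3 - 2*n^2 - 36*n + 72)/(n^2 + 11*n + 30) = (n^2 - 8*n + 12)/(n + 5)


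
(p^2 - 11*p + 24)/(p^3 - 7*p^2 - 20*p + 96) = 1/(p + 4)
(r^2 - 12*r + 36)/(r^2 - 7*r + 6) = (r - 6)/(r - 1)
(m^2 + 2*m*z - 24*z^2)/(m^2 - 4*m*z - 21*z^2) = (-m^2 - 2*m*z + 24*z^2)/(-m^2 + 4*m*z + 21*z^2)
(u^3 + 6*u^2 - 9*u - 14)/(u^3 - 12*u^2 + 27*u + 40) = (u^2 + 5*u - 14)/(u^2 - 13*u + 40)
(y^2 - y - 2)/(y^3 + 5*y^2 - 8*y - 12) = 1/(y + 6)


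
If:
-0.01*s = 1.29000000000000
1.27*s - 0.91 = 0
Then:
No Solution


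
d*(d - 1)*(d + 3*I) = d^3 - d^2 + 3*I*d^2 - 3*I*d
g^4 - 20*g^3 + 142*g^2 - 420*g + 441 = (g - 7)^2*(g - 3)^2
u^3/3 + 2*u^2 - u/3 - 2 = (u/3 + 1/3)*(u - 1)*(u + 6)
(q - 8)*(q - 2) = q^2 - 10*q + 16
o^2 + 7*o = o*(o + 7)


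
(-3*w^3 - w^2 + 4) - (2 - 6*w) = -3*w^3 - w^2 + 6*w + 2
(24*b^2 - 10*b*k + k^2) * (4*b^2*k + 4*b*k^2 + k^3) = 96*b^4*k + 56*b^3*k^2 - 12*b^2*k^3 - 6*b*k^4 + k^5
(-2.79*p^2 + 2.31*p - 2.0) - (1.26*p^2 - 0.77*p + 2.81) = -4.05*p^2 + 3.08*p - 4.81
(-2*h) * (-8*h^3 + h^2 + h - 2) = 16*h^4 - 2*h^3 - 2*h^2 + 4*h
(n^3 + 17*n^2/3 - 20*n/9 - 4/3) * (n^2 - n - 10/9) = n^5 + 14*n^4/3 - 9*n^3 - 146*n^2/27 + 308*n/81 + 40/27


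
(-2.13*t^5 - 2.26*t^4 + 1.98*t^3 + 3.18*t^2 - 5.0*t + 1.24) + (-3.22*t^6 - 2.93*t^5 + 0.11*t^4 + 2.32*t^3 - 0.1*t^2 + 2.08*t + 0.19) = -3.22*t^6 - 5.06*t^5 - 2.15*t^4 + 4.3*t^3 + 3.08*t^2 - 2.92*t + 1.43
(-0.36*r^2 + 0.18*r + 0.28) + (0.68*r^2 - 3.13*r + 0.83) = 0.32*r^2 - 2.95*r + 1.11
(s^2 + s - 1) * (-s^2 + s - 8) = -s^4 - 6*s^2 - 9*s + 8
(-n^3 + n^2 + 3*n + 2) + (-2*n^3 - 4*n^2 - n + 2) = -3*n^3 - 3*n^2 + 2*n + 4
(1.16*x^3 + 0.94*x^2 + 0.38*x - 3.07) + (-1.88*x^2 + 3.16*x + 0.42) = 1.16*x^3 - 0.94*x^2 + 3.54*x - 2.65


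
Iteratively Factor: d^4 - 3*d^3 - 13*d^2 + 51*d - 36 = (d - 3)*(d^3 - 13*d + 12) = (d - 3)^2*(d^2 + 3*d - 4) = (d - 3)^2*(d - 1)*(d + 4)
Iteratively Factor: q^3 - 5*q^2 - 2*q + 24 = (q + 2)*(q^2 - 7*q + 12) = (q - 4)*(q + 2)*(q - 3)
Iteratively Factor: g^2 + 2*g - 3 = (g + 3)*(g - 1)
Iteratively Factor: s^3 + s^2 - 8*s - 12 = (s + 2)*(s^2 - s - 6) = (s + 2)^2*(s - 3)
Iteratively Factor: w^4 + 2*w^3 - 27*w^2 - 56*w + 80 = (w + 4)*(w^3 - 2*w^2 - 19*w + 20) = (w - 5)*(w + 4)*(w^2 + 3*w - 4) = (w - 5)*(w - 1)*(w + 4)*(w + 4)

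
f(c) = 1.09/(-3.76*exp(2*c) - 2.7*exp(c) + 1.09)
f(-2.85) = 1.18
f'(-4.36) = 0.03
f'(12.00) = 0.00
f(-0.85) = -1.45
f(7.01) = -0.00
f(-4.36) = 1.03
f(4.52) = -0.00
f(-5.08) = 1.02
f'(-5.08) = 0.02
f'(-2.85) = 0.23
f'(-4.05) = 0.05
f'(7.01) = 0.00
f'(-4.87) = 0.02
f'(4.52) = 0.00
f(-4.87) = 1.02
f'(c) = 1.09*(7.52*exp(2*c) + 2.7*exp(c))/(-3.76*exp(2*c) - 2.7*exp(c) + 1.09)^2 = (8.1968*exp(c) + 2.943)*exp(c)/(3.76*exp(2*c) + 2.7*exp(c) - 1.09)^2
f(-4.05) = 1.05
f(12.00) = 0.00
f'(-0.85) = 4.89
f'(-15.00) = 0.00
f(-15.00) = 1.00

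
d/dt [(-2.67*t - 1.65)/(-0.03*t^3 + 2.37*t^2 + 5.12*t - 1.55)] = (-0.1602*t^3 + 6.1794*t^2 + 7.821*t + 12.5865)/(0.0009*t^6 - 0.1422*t^5 + 5.3097*t^4 + 24.3618*t^3 + 18.8674*t^2 - 15.872*t + 2.4025)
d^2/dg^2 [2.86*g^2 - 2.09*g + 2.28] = 5.72000000000000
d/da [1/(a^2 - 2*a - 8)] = 2*(1 - a)/(-a^2 + 2*a + 8)^2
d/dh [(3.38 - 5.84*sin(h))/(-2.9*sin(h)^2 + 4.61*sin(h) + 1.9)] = (-16.936*sin(h)^2 + 19.604*sin(h) - 26.6778)*cos(h)/(8.41*sin(h)^4 - 26.738*sin(h)^3 + 10.2321*sin(h)^2 + 17.518*sin(h) + 3.61)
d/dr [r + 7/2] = 1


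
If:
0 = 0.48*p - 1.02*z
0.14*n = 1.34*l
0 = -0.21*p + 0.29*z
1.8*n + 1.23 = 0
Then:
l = -0.07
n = -0.68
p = 0.00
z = 0.00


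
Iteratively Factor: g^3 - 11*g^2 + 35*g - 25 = (g - 1)*(g^2 - 10*g + 25) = (g - 5)*(g - 1)*(g - 5)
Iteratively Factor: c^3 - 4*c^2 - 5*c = (c + 1)*(c^2 - 5*c) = c*(c + 1)*(c - 5)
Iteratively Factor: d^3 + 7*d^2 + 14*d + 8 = (d + 1)*(d^2 + 6*d + 8) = (d + 1)*(d + 2)*(d + 4)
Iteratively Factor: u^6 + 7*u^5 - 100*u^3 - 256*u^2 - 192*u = (u)*(u^5 + 7*u^4 - 100*u^2 - 256*u - 192) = u*(u + 2)*(u^4 + 5*u^3 - 10*u^2 - 80*u - 96) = u*(u + 2)*(u + 3)*(u^3 + 2*u^2 - 16*u - 32) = u*(u - 4)*(u + 2)*(u + 3)*(u^2 + 6*u + 8) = u*(u - 4)*(u + 2)*(u + 3)*(u + 4)*(u + 2)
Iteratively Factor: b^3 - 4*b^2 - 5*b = (b + 1)*(b^2 - 5*b) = (b - 5)*(b + 1)*(b)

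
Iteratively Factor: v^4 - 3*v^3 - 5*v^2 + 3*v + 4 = (v - 4)*(v^3 + v^2 - v - 1) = (v - 4)*(v - 1)*(v^2 + 2*v + 1) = (v - 4)*(v - 1)*(v + 1)*(v + 1)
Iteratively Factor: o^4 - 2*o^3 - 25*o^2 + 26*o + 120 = (o + 2)*(o^3 - 4*o^2 - 17*o + 60) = (o + 2)*(o + 4)*(o^2 - 8*o + 15) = (o - 3)*(o + 2)*(o + 4)*(o - 5)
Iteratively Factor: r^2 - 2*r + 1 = (r - 1)*(r - 1)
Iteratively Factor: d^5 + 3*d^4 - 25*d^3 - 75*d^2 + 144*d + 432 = (d - 3)*(d^4 + 6*d^3 - 7*d^2 - 96*d - 144) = (d - 3)*(d + 3)*(d^3 + 3*d^2 - 16*d - 48) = (d - 3)*(d + 3)*(d + 4)*(d^2 - d - 12) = (d - 3)*(d + 3)^2*(d + 4)*(d - 4)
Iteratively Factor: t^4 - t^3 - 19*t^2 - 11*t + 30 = (t - 1)*(t^3 - 19*t - 30) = (t - 5)*(t - 1)*(t^2 + 5*t + 6) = (t - 5)*(t - 1)*(t + 3)*(t + 2)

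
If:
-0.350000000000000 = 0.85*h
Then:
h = -0.41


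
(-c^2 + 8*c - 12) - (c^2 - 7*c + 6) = -2*c^2 + 15*c - 18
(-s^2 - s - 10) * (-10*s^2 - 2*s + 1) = 10*s^4 + 12*s^3 + 101*s^2 + 19*s - 10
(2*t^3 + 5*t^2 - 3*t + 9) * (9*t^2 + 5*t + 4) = 18*t^5 + 55*t^4 + 6*t^3 + 86*t^2 + 33*t + 36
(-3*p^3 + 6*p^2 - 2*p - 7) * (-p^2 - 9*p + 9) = 3*p^5 + 21*p^4 - 79*p^3 + 79*p^2 + 45*p - 63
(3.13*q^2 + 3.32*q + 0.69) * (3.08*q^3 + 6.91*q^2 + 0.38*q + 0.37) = 9.6404*q^5 + 31.8539*q^4 + 26.2558*q^3 + 7.1876*q^2 + 1.4906*q + 0.2553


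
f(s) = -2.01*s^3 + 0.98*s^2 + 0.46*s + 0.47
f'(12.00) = -844.34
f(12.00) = -3326.17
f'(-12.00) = -891.38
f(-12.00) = 3609.35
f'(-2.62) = -46.07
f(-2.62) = 42.14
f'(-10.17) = -643.15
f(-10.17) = 2211.41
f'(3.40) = -62.58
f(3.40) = -65.64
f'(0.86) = -2.31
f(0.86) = 0.31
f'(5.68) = -182.95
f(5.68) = -333.63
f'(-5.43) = -187.98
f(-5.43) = 348.67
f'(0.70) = -1.12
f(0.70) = 0.58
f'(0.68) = -1.00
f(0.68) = 0.60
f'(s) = -6.03*s^2 + 1.96*s + 0.46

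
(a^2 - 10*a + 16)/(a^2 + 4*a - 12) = (a - 8)/(a + 6)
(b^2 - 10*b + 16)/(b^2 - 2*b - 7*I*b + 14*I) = (b - 8)/(b - 7*I)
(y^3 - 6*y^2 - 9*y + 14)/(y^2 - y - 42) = (y^2 + y - 2)/(y + 6)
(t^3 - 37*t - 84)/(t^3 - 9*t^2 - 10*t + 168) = (t + 3)/(t - 6)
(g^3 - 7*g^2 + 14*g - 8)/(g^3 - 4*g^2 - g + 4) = (g - 2)/(g + 1)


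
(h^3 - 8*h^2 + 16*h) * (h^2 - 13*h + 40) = h^5 - 21*h^4 + 160*h^3 - 528*h^2 + 640*h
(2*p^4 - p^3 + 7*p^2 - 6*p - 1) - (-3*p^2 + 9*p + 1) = 2*p^4 - p^3 + 10*p^2 - 15*p - 2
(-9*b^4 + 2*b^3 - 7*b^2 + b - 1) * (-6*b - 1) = 54*b^5 - 3*b^4 + 40*b^3 + b^2 + 5*b + 1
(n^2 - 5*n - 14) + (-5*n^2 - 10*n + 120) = -4*n^2 - 15*n + 106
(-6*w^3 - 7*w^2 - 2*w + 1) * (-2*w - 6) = 12*w^4 + 50*w^3 + 46*w^2 + 10*w - 6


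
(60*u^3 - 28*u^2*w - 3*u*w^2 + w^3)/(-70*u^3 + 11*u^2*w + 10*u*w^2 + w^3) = (-6*u + w)/(7*u + w)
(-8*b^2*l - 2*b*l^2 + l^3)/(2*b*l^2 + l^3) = (-4*b + l)/l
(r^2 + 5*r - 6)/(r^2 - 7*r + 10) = (r^2 + 5*r - 6)/(r^2 - 7*r + 10)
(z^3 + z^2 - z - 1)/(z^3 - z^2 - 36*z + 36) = (z^2 + 2*z + 1)/(z^2 - 36)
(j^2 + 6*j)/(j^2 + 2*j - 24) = j/(j - 4)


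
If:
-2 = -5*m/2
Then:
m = 4/5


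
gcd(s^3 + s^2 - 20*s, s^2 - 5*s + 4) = s - 4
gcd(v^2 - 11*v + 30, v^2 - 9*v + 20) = v - 5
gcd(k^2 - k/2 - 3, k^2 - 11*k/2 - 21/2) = k + 3/2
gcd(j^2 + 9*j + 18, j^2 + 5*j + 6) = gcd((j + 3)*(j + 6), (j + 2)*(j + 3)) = j + 3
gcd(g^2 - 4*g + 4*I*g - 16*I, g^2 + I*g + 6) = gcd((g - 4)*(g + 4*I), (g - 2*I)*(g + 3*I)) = 1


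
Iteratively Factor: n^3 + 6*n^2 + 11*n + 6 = (n + 3)*(n^2 + 3*n + 2) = (n + 1)*(n + 3)*(n + 2)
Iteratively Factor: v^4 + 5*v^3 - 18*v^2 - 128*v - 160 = (v + 4)*(v^3 + v^2 - 22*v - 40) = (v + 4)^2*(v^2 - 3*v - 10) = (v + 2)*(v + 4)^2*(v - 5)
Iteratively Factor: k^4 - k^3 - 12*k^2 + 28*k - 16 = (k - 2)*(k^3 + k^2 - 10*k + 8) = (k - 2)*(k - 1)*(k^2 + 2*k - 8) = (k - 2)^2*(k - 1)*(k + 4)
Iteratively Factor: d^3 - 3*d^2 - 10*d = (d)*(d^2 - 3*d - 10) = d*(d + 2)*(d - 5)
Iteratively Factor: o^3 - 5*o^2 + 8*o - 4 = (o - 2)*(o^2 - 3*o + 2) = (o - 2)^2*(o - 1)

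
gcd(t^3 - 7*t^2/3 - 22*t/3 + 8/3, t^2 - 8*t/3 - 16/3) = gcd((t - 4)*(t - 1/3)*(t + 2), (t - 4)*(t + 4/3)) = t - 4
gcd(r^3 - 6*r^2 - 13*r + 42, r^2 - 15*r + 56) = r - 7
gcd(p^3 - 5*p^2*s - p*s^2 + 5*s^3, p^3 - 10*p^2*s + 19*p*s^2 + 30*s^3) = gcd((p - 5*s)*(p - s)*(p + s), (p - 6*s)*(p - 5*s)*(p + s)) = p^2 - 4*p*s - 5*s^2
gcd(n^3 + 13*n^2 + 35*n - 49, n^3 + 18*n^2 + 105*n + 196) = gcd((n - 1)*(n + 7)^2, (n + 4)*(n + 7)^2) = n^2 + 14*n + 49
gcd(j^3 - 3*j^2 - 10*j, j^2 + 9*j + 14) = j + 2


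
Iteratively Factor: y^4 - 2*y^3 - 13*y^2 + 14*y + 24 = (y + 3)*(y^3 - 5*y^2 + 2*y + 8) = (y - 4)*(y + 3)*(y^2 - y - 2) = (y - 4)*(y - 2)*(y + 3)*(y + 1)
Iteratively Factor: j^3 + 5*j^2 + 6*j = (j + 3)*(j^2 + 2*j) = j*(j + 3)*(j + 2)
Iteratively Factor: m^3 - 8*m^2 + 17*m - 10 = (m - 5)*(m^2 - 3*m + 2) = (m - 5)*(m - 2)*(m - 1)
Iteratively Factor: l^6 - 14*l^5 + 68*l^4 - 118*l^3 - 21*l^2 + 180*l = (l + 1)*(l^5 - 15*l^4 + 83*l^3 - 201*l^2 + 180*l) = (l - 3)*(l + 1)*(l^4 - 12*l^3 + 47*l^2 - 60*l) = (l - 4)*(l - 3)*(l + 1)*(l^3 - 8*l^2 + 15*l) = (l - 5)*(l - 4)*(l - 3)*(l + 1)*(l^2 - 3*l) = l*(l - 5)*(l - 4)*(l - 3)*(l + 1)*(l - 3)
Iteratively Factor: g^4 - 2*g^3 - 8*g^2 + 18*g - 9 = (g - 1)*(g^3 - g^2 - 9*g + 9) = (g - 1)^2*(g^2 - 9) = (g - 3)*(g - 1)^2*(g + 3)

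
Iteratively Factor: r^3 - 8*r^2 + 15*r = (r - 3)*(r^2 - 5*r) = (r - 5)*(r - 3)*(r)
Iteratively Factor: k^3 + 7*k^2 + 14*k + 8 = (k + 4)*(k^2 + 3*k + 2) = (k + 2)*(k + 4)*(k + 1)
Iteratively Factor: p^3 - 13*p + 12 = (p + 4)*(p^2 - 4*p + 3) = (p - 3)*(p + 4)*(p - 1)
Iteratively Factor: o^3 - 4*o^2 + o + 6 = (o - 2)*(o^2 - 2*o - 3) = (o - 2)*(o + 1)*(o - 3)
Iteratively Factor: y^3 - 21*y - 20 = (y + 4)*(y^2 - 4*y - 5) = (y - 5)*(y + 4)*(y + 1)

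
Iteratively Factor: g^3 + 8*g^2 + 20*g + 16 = (g + 2)*(g^2 + 6*g + 8) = (g + 2)^2*(g + 4)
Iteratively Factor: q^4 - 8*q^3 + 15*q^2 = (q)*(q^3 - 8*q^2 + 15*q) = q^2*(q^2 - 8*q + 15) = q^2*(q - 3)*(q - 5)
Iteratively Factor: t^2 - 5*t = (t - 5)*(t)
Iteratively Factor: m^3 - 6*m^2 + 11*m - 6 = (m - 3)*(m^2 - 3*m + 2) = (m - 3)*(m - 2)*(m - 1)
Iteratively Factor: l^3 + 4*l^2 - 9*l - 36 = (l + 3)*(l^2 + l - 12) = (l - 3)*(l + 3)*(l + 4)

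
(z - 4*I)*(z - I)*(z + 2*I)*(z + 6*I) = z^4 + 3*I*z^3 + 24*z^2 + 28*I*z + 48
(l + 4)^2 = l^2 + 8*l + 16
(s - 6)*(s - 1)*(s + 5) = s^3 - 2*s^2 - 29*s + 30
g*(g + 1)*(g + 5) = g^3 + 6*g^2 + 5*g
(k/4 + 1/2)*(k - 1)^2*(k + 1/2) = k^4/4 + k^3/8 - 3*k^2/4 + k/8 + 1/4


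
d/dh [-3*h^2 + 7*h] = 7 - 6*h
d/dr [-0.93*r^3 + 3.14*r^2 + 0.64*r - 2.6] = -2.79*r^2 + 6.28*r + 0.64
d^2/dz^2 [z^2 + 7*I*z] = 2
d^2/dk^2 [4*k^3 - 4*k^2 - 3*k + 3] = 24*k - 8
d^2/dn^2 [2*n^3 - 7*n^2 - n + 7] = 12*n - 14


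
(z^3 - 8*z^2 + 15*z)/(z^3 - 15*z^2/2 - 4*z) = 2*(-z^2 + 8*z - 15)/(-2*z^2 + 15*z + 8)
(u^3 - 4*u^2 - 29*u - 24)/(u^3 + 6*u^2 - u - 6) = (u^2 - 5*u - 24)/(u^2 + 5*u - 6)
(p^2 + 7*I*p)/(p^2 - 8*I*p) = (p + 7*I)/(p - 8*I)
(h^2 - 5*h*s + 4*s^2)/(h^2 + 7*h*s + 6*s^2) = (h^2 - 5*h*s + 4*s^2)/(h^2 + 7*h*s + 6*s^2)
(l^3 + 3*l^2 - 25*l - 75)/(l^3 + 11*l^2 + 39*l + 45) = (l - 5)/(l + 3)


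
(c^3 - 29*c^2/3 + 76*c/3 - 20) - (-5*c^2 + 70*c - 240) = c^3 - 14*c^2/3 - 134*c/3 + 220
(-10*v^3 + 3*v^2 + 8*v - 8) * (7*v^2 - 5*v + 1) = -70*v^5 + 71*v^4 + 31*v^3 - 93*v^2 + 48*v - 8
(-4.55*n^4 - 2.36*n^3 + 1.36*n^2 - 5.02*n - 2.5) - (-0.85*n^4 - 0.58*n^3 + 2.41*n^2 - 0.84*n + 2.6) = -3.7*n^4 - 1.78*n^3 - 1.05*n^2 - 4.18*n - 5.1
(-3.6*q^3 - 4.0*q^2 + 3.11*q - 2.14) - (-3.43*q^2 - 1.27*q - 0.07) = -3.6*q^3 - 0.57*q^2 + 4.38*q - 2.07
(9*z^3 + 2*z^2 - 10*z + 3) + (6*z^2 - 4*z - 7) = 9*z^3 + 8*z^2 - 14*z - 4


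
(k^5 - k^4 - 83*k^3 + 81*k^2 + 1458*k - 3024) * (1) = k^5 - k^4 - 83*k^3 + 81*k^2 + 1458*k - 3024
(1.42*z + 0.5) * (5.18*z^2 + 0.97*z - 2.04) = 7.3556*z^3 + 3.9674*z^2 - 2.4118*z - 1.02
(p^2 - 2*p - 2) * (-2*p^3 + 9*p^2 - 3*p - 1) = -2*p^5 + 13*p^4 - 17*p^3 - 13*p^2 + 8*p + 2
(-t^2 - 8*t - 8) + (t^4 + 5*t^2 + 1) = t^4 + 4*t^2 - 8*t - 7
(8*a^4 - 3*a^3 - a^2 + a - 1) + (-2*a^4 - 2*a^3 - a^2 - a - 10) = 6*a^4 - 5*a^3 - 2*a^2 - 11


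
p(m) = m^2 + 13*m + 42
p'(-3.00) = 7.00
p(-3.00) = 12.00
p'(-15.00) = -17.00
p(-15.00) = 72.00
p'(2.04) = 17.08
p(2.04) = 72.68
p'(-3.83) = 5.34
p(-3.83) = 6.88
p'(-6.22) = 0.56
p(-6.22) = -0.17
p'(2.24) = 17.48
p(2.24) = 76.14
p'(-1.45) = 10.10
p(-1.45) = 25.25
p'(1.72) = 16.44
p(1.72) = 67.32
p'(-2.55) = 7.90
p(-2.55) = 15.35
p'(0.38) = 13.76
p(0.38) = 47.08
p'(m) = 2*m + 13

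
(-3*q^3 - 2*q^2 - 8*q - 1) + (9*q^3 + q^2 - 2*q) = 6*q^3 - q^2 - 10*q - 1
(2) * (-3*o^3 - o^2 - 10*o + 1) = -6*o^3 - 2*o^2 - 20*o + 2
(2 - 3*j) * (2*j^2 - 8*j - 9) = -6*j^3 + 28*j^2 + 11*j - 18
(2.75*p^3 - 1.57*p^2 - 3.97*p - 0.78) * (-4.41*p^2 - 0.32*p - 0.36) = -12.1275*p^5 + 6.0437*p^4 + 17.0201*p^3 + 5.2754*p^2 + 1.6788*p + 0.2808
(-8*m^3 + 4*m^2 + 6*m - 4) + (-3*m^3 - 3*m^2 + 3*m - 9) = -11*m^3 + m^2 + 9*m - 13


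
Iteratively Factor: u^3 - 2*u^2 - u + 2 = (u + 1)*(u^2 - 3*u + 2) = (u - 1)*(u + 1)*(u - 2)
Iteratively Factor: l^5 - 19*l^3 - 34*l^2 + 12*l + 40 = (l - 5)*(l^4 + 5*l^3 + 6*l^2 - 4*l - 8) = (l - 5)*(l + 2)*(l^3 + 3*l^2 - 4) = (l - 5)*(l + 2)^2*(l^2 + l - 2) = (l - 5)*(l - 1)*(l + 2)^2*(l + 2)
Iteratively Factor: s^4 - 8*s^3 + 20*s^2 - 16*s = (s - 2)*(s^3 - 6*s^2 + 8*s) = (s - 4)*(s - 2)*(s^2 - 2*s) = (s - 4)*(s - 2)^2*(s)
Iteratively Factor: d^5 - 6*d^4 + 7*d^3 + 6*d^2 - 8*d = (d - 4)*(d^4 - 2*d^3 - d^2 + 2*d) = d*(d - 4)*(d^3 - 2*d^2 - d + 2) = d*(d - 4)*(d + 1)*(d^2 - 3*d + 2) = d*(d - 4)*(d - 1)*(d + 1)*(d - 2)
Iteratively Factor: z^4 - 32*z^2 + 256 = (z - 4)*(z^3 + 4*z^2 - 16*z - 64) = (z - 4)*(z + 4)*(z^2 - 16) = (z - 4)*(z + 4)^2*(z - 4)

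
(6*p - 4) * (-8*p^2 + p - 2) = -48*p^3 + 38*p^2 - 16*p + 8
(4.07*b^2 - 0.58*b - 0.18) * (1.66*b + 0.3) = 6.7562*b^3 + 0.2582*b^2 - 0.4728*b - 0.054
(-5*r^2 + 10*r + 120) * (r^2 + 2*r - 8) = -5*r^4 + 180*r^2 + 160*r - 960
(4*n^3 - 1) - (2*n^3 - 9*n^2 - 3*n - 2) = 2*n^3 + 9*n^2 + 3*n + 1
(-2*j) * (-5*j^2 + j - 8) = 10*j^3 - 2*j^2 + 16*j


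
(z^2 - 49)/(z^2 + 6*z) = (z^2 - 49)/(z*(z + 6))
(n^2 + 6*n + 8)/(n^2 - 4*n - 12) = (n + 4)/(n - 6)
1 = 1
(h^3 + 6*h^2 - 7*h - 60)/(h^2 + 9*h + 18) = (h^3 + 6*h^2 - 7*h - 60)/(h^2 + 9*h + 18)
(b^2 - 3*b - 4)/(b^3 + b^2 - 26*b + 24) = (b + 1)/(b^2 + 5*b - 6)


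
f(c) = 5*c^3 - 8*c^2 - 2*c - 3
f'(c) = 15*c^2 - 16*c - 2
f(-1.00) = -14.00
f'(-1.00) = 29.00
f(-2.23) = -93.77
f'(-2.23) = 108.27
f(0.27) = -4.02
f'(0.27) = -5.23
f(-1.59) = -40.14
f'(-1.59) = 61.36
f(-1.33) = -26.25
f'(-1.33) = 45.81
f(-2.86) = -179.69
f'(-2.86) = 166.45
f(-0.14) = -2.89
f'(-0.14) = 0.53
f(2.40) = 15.24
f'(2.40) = 46.00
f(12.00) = 7461.00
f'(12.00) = 1966.00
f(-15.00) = -18648.00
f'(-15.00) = 3613.00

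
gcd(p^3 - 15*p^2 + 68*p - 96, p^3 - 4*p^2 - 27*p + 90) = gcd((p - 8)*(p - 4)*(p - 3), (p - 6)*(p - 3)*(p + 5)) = p - 3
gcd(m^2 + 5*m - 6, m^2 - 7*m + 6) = m - 1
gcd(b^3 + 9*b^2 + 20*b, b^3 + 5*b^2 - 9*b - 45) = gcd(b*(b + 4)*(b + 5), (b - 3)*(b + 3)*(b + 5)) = b + 5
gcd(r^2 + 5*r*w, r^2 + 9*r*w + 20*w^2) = r + 5*w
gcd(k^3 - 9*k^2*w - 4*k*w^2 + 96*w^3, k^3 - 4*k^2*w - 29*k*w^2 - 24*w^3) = -k^2 + 5*k*w + 24*w^2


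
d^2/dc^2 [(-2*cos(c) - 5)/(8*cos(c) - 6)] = 13*(-4*sin(c)^2 + 3*cos(c) - 4)/(4*cos(c) - 3)^3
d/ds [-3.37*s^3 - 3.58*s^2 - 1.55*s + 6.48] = -10.11*s^2 - 7.16*s - 1.55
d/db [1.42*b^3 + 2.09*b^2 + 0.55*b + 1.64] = 4.26*b^2 + 4.18*b + 0.55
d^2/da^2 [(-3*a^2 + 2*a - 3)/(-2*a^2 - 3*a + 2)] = 2*(-26*a^3 + 72*a^2 + 30*a + 39)/(8*a^6 + 36*a^5 + 30*a^4 - 45*a^3 - 30*a^2 + 36*a - 8)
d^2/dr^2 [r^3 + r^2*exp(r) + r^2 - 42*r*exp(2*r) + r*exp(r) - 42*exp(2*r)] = r^2*exp(r) - 168*r*exp(2*r) + 5*r*exp(r) + 6*r - 336*exp(2*r) + 4*exp(r) + 2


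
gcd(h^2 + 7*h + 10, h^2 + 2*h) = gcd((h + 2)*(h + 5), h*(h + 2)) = h + 2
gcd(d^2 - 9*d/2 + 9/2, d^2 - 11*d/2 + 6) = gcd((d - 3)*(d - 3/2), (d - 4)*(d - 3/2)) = d - 3/2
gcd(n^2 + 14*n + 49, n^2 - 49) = n + 7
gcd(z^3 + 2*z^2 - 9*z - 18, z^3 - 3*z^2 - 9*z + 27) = z^2 - 9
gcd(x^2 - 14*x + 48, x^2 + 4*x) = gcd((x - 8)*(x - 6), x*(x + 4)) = 1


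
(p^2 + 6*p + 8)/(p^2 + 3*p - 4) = (p + 2)/(p - 1)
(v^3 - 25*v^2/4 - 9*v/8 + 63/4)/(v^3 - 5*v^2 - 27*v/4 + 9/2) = (4*v - 7)/(2*(2*v - 1))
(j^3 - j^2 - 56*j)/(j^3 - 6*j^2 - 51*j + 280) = j/(j - 5)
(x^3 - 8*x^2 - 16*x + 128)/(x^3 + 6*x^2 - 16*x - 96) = (x - 8)/(x + 6)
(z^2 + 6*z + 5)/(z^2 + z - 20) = (z + 1)/(z - 4)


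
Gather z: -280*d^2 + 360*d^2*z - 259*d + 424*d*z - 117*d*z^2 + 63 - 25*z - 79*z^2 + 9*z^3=-280*d^2 - 259*d + 9*z^3 + z^2*(-117*d - 79) + z*(360*d^2 + 424*d - 25) + 63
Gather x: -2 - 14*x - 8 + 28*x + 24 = 14*x + 14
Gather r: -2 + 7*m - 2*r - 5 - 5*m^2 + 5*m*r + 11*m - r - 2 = -5*m^2 + 18*m + r*(5*m - 3) - 9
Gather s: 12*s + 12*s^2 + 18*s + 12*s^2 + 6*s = 24*s^2 + 36*s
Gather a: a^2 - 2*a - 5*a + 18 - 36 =a^2 - 7*a - 18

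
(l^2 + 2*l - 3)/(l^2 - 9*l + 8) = (l + 3)/(l - 8)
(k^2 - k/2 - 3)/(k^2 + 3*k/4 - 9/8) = 4*(k - 2)/(4*k - 3)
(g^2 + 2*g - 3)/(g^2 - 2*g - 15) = (g - 1)/(g - 5)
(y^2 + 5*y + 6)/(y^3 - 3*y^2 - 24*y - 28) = (y + 3)/(y^2 - 5*y - 14)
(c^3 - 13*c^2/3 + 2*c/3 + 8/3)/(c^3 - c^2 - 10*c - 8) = (3*c^2 - c - 2)/(3*(c^2 + 3*c + 2))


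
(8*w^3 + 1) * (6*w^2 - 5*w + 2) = 48*w^5 - 40*w^4 + 16*w^3 + 6*w^2 - 5*w + 2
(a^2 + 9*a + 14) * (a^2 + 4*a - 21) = a^4 + 13*a^3 + 29*a^2 - 133*a - 294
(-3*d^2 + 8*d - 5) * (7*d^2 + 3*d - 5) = -21*d^4 + 47*d^3 + 4*d^2 - 55*d + 25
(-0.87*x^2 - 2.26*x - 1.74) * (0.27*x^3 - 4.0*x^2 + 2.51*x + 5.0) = -0.2349*x^5 + 2.8698*x^4 + 6.3865*x^3 - 3.0626*x^2 - 15.6674*x - 8.7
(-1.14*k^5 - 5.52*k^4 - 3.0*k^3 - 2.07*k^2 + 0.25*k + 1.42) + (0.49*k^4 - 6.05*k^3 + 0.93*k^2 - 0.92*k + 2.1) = -1.14*k^5 - 5.03*k^4 - 9.05*k^3 - 1.14*k^2 - 0.67*k + 3.52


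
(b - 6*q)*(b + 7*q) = b^2 + b*q - 42*q^2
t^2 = t^2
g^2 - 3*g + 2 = (g - 2)*(g - 1)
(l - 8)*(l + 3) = l^2 - 5*l - 24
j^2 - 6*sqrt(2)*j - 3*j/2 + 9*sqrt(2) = (j - 3/2)*(j - 6*sqrt(2))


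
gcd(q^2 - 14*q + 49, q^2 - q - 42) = q - 7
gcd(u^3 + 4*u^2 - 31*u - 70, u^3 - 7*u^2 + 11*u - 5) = u - 5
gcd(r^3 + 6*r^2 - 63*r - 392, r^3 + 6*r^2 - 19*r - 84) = r + 7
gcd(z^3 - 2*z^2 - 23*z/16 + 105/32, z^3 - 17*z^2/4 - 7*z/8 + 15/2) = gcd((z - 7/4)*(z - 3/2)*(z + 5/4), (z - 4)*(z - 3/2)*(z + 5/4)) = z^2 - z/4 - 15/8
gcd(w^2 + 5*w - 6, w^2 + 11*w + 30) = w + 6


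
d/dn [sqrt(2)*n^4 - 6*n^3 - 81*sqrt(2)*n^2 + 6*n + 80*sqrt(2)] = 4*sqrt(2)*n^3 - 18*n^2 - 162*sqrt(2)*n + 6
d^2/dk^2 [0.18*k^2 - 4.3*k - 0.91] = 0.360000000000000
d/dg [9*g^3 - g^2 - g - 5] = 27*g^2 - 2*g - 1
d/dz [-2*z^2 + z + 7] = 1 - 4*z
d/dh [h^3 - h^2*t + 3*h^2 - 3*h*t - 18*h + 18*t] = 3*h^2 - 2*h*t + 6*h - 3*t - 18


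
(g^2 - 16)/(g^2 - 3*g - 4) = (g + 4)/(g + 1)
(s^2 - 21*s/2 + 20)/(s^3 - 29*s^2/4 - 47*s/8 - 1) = 4*(2*s - 5)/(8*s^2 + 6*s + 1)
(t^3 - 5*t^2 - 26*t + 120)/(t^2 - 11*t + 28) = (t^2 - t - 30)/(t - 7)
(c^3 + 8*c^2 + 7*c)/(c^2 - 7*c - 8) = c*(c + 7)/(c - 8)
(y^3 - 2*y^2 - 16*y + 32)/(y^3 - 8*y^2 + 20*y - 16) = (y + 4)/(y - 2)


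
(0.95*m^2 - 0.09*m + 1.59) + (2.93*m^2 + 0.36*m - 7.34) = 3.88*m^2 + 0.27*m - 5.75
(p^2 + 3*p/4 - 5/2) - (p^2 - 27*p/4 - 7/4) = 15*p/2 - 3/4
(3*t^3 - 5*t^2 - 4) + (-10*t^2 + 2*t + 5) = 3*t^3 - 15*t^2 + 2*t + 1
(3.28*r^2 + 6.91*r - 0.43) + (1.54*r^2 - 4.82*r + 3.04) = 4.82*r^2 + 2.09*r + 2.61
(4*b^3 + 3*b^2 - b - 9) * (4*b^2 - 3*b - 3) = 16*b^5 - 25*b^3 - 42*b^2 + 30*b + 27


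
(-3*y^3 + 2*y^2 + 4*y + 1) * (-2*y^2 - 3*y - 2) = 6*y^5 + 5*y^4 - 8*y^3 - 18*y^2 - 11*y - 2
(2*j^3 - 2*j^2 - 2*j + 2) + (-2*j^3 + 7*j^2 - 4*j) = 5*j^2 - 6*j + 2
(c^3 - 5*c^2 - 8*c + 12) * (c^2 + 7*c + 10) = c^5 + 2*c^4 - 33*c^3 - 94*c^2 + 4*c + 120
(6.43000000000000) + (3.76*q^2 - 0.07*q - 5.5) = 3.76*q^2 - 0.07*q + 0.93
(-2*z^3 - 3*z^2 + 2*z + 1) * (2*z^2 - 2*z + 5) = -4*z^5 - 2*z^4 - 17*z^2 + 8*z + 5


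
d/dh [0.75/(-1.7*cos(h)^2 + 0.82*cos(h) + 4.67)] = (0.615 - 2.55*cos(h))*sin(h)/(-1.7*cos(h)^2 + 0.82*cos(h) + 4.67)^2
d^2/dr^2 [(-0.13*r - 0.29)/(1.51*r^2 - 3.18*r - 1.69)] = ((0.13*r + 0.29)*(3.02*r - 3.18)*(6.04*r - 6.36) + (1.1778*r + 0.0489999999999998)*(-1.51*r^2 + 3.18*r + 1.69))/(-1.51*r^2 + 3.18*r + 1.69)^3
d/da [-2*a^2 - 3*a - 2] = -4*a - 3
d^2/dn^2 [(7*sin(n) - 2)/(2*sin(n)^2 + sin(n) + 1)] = (-28*sin(n)^5 + 46*sin(n)^4 + 152*sin(n)^3 - 55*sin(n)^2 - 117*sin(n) - 10)/(sin(n) - cos(2*n) + 2)^3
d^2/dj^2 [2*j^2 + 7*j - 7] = 4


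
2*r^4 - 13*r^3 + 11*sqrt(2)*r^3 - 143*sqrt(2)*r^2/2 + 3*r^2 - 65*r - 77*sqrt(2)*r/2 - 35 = (r - 7)*(r + 5*sqrt(2))*(sqrt(2)*r + 1)*(sqrt(2)*r + sqrt(2)/2)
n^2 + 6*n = n*(n + 6)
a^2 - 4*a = a*(a - 4)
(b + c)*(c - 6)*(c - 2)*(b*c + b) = b^2*c^3 - 7*b^2*c^2 + 4*b^2*c + 12*b^2 + b*c^4 - 7*b*c^3 + 4*b*c^2 + 12*b*c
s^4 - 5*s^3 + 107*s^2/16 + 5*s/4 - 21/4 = (s - 2)^2*(s - 7/4)*(s + 3/4)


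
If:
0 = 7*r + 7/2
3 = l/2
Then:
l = 6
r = -1/2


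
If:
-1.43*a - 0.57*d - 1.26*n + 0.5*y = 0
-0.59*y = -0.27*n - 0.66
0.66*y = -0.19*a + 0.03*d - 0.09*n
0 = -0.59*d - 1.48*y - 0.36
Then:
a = 2.57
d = 0.16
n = -3.12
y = -0.31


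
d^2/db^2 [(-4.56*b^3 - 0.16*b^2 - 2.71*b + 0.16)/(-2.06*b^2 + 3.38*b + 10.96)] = (-2.8421709430404e-14*b^5 + 1.13686837721616e-13*b^4 + 335.326648*b^3 + 1031.146368*b^2 + 3660.32304*b - 173.224544)/(8.741816*b^6 - 43.030104*b^5 - 68.926776*b^4 + 419.259256*b^3 + 366.717216*b^2 - 1218.033024*b - 1316.532736)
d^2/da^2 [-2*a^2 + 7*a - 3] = -4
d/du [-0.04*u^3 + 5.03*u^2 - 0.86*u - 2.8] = -0.12*u^2 + 10.06*u - 0.86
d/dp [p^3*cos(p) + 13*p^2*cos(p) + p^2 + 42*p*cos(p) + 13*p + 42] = -p^3*sin(p) - 13*p^2*sin(p) + 3*p^2*cos(p) - 42*p*sin(p) + 26*p*cos(p) + 2*p + 42*cos(p) + 13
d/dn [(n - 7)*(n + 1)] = 2*n - 6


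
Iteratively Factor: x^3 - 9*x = (x + 3)*(x^2 - 3*x) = x*(x + 3)*(x - 3)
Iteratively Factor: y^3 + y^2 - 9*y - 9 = (y + 3)*(y^2 - 2*y - 3) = (y - 3)*(y + 3)*(y + 1)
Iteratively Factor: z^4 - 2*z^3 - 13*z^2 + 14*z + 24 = (z - 4)*(z^3 + 2*z^2 - 5*z - 6) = (z - 4)*(z + 1)*(z^2 + z - 6) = (z - 4)*(z - 2)*(z + 1)*(z + 3)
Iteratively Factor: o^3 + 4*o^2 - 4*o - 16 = (o + 4)*(o^2 - 4) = (o + 2)*(o + 4)*(o - 2)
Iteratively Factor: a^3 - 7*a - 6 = (a + 2)*(a^2 - 2*a - 3) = (a + 1)*(a + 2)*(a - 3)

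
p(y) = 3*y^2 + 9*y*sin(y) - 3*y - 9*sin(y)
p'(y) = 9*y*cos(y) + 6*y + 9*sin(y) - 9*cos(y) - 3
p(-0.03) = 0.37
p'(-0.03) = -12.72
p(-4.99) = 37.82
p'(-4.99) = -39.06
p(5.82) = 64.78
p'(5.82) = 66.71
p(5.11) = 28.90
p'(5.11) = 33.69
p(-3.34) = 35.79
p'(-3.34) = 17.03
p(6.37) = 106.81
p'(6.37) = 84.15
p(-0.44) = 7.42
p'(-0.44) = -21.20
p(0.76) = -2.04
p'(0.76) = 6.19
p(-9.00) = 307.09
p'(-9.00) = 21.29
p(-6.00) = 108.40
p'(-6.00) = -96.98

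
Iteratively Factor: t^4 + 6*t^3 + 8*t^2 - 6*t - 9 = (t - 1)*(t^3 + 7*t^2 + 15*t + 9) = (t - 1)*(t + 3)*(t^2 + 4*t + 3) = (t - 1)*(t + 1)*(t + 3)*(t + 3)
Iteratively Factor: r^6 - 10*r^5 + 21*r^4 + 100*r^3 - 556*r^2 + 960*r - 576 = (r - 2)*(r^5 - 8*r^4 + 5*r^3 + 110*r^2 - 336*r + 288) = (r - 2)^2*(r^4 - 6*r^3 - 7*r^2 + 96*r - 144) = (r - 2)^2*(r + 4)*(r^3 - 10*r^2 + 33*r - 36) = (r - 3)*(r - 2)^2*(r + 4)*(r^2 - 7*r + 12) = (r - 4)*(r - 3)*(r - 2)^2*(r + 4)*(r - 3)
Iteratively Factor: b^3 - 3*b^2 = (b)*(b^2 - 3*b) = b*(b - 3)*(b)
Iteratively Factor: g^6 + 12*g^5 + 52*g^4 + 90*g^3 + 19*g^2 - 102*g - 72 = (g + 3)*(g^5 + 9*g^4 + 25*g^3 + 15*g^2 - 26*g - 24) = (g + 1)*(g + 3)*(g^4 + 8*g^3 + 17*g^2 - 2*g - 24) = (g + 1)*(g + 2)*(g + 3)*(g^3 + 6*g^2 + 5*g - 12) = (g + 1)*(g + 2)*(g + 3)^2*(g^2 + 3*g - 4) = (g + 1)*(g + 2)*(g + 3)^2*(g + 4)*(g - 1)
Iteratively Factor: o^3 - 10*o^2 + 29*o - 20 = (o - 5)*(o^2 - 5*o + 4) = (o - 5)*(o - 4)*(o - 1)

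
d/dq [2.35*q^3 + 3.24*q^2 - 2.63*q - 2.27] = 7.05*q^2 + 6.48*q - 2.63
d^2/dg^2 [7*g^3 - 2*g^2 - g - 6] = 42*g - 4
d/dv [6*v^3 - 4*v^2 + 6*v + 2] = 18*v^2 - 8*v + 6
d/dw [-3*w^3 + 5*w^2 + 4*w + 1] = -9*w^2 + 10*w + 4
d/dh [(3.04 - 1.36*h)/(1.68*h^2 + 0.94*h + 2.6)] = (2.2848*h^2 - 10.2144*h - 6.3936)/(2.8224*h^4 + 3.1584*h^3 + 9.6196*h^2 + 4.888*h + 6.76)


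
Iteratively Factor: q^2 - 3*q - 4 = (q + 1)*(q - 4)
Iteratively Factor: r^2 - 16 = (r - 4)*(r + 4)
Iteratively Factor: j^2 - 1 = (j + 1)*(j - 1)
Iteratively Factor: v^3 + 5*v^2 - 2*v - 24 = (v - 2)*(v^2 + 7*v + 12) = (v - 2)*(v + 3)*(v + 4)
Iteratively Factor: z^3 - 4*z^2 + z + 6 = (z + 1)*(z^2 - 5*z + 6) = (z - 3)*(z + 1)*(z - 2)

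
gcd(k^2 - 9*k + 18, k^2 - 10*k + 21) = k - 3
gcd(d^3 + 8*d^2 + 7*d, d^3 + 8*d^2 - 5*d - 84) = d + 7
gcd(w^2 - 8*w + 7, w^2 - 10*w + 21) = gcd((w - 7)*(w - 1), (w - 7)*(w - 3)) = w - 7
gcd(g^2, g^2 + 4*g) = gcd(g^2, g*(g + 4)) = g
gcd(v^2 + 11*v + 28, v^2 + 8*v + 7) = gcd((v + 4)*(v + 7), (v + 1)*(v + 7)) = v + 7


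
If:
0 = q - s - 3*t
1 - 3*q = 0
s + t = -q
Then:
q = 1/3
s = -2/3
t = 1/3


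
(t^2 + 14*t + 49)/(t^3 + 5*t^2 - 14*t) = (t + 7)/(t*(t - 2))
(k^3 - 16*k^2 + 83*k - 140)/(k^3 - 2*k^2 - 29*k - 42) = (k^2 - 9*k + 20)/(k^2 + 5*k + 6)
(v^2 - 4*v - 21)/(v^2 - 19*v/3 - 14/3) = 3*(v + 3)/(3*v + 2)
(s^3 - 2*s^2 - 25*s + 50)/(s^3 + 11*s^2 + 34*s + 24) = (s^3 - 2*s^2 - 25*s + 50)/(s^3 + 11*s^2 + 34*s + 24)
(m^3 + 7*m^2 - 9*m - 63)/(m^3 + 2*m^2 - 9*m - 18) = (m + 7)/(m + 2)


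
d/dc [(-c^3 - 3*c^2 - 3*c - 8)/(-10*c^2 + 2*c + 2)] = (5*c^4 - 2*c^3 - 21*c^2 - 86*c + 5)/(2*(25*c^4 - 10*c^3 - 9*c^2 + 2*c + 1))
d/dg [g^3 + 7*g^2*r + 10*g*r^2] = 3*g^2 + 14*g*r + 10*r^2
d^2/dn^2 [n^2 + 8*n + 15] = 2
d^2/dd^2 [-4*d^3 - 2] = -24*d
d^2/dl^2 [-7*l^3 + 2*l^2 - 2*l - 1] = 4 - 42*l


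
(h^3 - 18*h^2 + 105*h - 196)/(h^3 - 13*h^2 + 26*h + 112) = (h^2 - 11*h + 28)/(h^2 - 6*h - 16)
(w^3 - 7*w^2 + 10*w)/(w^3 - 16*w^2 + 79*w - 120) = w*(w - 2)/(w^2 - 11*w + 24)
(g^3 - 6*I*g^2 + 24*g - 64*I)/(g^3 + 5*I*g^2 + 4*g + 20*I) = (g^2 - 4*I*g + 32)/(g^2 + 7*I*g - 10)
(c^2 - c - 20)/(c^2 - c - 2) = (-c^2 + c + 20)/(-c^2 + c + 2)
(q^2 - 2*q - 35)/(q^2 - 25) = (q - 7)/(q - 5)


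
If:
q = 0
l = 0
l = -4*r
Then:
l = 0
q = 0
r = 0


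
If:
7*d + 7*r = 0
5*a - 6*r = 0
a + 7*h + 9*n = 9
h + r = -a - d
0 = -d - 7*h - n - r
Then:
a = 3/19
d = -5/38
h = -3/19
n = 21/19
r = 5/38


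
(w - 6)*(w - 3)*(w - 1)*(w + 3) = w^4 - 7*w^3 - 3*w^2 + 63*w - 54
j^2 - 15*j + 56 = (j - 8)*(j - 7)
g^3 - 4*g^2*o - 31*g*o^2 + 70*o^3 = (g - 7*o)*(g - 2*o)*(g + 5*o)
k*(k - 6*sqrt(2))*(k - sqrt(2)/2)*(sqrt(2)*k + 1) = sqrt(2)*k^4 - 12*k^3 - sqrt(2)*k^2/2 + 6*k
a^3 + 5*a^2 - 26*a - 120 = (a - 5)*(a + 4)*(a + 6)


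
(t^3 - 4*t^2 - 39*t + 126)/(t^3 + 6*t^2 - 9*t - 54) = (t - 7)/(t + 3)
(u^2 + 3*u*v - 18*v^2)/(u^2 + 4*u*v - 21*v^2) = (u + 6*v)/(u + 7*v)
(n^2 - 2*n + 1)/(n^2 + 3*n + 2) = (n^2 - 2*n + 1)/(n^2 + 3*n + 2)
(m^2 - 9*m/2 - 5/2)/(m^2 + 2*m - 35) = (m + 1/2)/(m + 7)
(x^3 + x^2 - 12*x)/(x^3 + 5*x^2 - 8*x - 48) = x/(x + 4)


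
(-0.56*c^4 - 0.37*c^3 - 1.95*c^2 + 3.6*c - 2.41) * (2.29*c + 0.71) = -1.2824*c^5 - 1.2449*c^4 - 4.7282*c^3 + 6.8595*c^2 - 2.9629*c - 1.7111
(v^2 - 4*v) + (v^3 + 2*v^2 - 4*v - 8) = v^3 + 3*v^2 - 8*v - 8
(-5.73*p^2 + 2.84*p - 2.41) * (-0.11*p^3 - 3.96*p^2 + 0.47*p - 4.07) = 0.6303*p^5 + 22.3784*p^4 - 13.6744*p^3 + 34.1995*p^2 - 12.6915*p + 9.8087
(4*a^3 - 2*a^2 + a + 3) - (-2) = 4*a^3 - 2*a^2 + a + 5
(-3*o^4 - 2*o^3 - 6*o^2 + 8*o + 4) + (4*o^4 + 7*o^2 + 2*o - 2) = o^4 - 2*o^3 + o^2 + 10*o + 2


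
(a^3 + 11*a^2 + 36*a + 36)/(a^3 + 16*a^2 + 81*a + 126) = (a + 2)/(a + 7)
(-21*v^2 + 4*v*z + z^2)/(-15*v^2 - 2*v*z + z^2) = (21*v^2 - 4*v*z - z^2)/(15*v^2 + 2*v*z - z^2)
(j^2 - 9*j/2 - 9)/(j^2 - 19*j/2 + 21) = (2*j + 3)/(2*j - 7)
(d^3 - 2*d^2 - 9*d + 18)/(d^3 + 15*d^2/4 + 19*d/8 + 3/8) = 8*(d^2 - 5*d + 6)/(8*d^2 + 6*d + 1)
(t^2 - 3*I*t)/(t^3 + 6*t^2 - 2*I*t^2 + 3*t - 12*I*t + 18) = t/(t^2 + t*(6 + I) + 6*I)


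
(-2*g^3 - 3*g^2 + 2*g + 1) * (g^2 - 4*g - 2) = -2*g^5 + 5*g^4 + 18*g^3 - g^2 - 8*g - 2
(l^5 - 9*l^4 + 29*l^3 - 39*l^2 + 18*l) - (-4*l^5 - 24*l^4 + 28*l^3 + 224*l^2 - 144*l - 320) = 5*l^5 + 15*l^4 + l^3 - 263*l^2 + 162*l + 320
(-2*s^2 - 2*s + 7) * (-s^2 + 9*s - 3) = 2*s^4 - 16*s^3 - 19*s^2 + 69*s - 21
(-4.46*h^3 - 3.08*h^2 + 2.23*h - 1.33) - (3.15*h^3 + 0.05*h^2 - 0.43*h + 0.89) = -7.61*h^3 - 3.13*h^2 + 2.66*h - 2.22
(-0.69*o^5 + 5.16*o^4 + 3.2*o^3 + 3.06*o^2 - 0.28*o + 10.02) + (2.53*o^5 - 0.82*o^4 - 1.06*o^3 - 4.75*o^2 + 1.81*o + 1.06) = 1.84*o^5 + 4.34*o^4 + 2.14*o^3 - 1.69*o^2 + 1.53*o + 11.08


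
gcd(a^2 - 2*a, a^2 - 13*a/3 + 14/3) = a - 2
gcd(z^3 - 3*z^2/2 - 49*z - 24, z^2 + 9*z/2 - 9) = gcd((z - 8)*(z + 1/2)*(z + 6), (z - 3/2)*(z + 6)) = z + 6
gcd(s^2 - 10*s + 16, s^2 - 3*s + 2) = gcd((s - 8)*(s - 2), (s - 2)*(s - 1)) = s - 2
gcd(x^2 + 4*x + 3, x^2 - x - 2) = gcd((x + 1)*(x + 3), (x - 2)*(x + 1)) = x + 1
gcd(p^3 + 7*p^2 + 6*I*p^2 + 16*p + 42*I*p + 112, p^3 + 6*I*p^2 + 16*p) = p^2 + 6*I*p + 16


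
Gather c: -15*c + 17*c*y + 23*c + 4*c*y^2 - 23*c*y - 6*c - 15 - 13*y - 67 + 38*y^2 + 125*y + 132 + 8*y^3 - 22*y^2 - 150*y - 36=c*(4*y^2 - 6*y + 2) + 8*y^3 + 16*y^2 - 38*y + 14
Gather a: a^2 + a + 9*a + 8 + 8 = a^2 + 10*a + 16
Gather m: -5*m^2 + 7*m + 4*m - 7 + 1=-5*m^2 + 11*m - 6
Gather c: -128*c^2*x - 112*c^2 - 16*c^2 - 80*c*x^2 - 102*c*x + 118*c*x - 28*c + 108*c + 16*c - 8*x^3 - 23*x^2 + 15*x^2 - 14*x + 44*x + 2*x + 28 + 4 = c^2*(-128*x - 128) + c*(-80*x^2 + 16*x + 96) - 8*x^3 - 8*x^2 + 32*x + 32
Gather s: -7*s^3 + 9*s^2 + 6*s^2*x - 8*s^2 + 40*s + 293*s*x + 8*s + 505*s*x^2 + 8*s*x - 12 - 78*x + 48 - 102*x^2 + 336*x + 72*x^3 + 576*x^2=-7*s^3 + s^2*(6*x + 1) + s*(505*x^2 + 301*x + 48) + 72*x^3 + 474*x^2 + 258*x + 36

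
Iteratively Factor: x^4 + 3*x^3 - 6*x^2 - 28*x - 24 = (x + 2)*(x^3 + x^2 - 8*x - 12) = (x - 3)*(x + 2)*(x^2 + 4*x + 4) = (x - 3)*(x + 2)^2*(x + 2)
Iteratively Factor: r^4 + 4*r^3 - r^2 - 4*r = (r - 1)*(r^3 + 5*r^2 + 4*r) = (r - 1)*(r + 1)*(r^2 + 4*r) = (r - 1)*(r + 1)*(r + 4)*(r)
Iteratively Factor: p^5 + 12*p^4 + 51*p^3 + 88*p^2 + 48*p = (p + 1)*(p^4 + 11*p^3 + 40*p^2 + 48*p) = p*(p + 1)*(p^3 + 11*p^2 + 40*p + 48) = p*(p + 1)*(p + 4)*(p^2 + 7*p + 12) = p*(p + 1)*(p + 3)*(p + 4)*(p + 4)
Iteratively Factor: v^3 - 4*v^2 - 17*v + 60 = (v + 4)*(v^2 - 8*v + 15) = (v - 5)*(v + 4)*(v - 3)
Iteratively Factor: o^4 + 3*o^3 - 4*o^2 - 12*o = (o + 3)*(o^3 - 4*o) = (o + 2)*(o + 3)*(o^2 - 2*o) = (o - 2)*(o + 2)*(o + 3)*(o)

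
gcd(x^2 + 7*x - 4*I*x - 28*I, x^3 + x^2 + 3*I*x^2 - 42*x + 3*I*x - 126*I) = x + 7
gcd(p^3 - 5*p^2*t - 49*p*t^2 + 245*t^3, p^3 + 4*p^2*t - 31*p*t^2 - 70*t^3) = p^2 + 2*p*t - 35*t^2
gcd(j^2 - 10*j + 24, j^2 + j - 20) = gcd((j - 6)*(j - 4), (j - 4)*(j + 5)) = j - 4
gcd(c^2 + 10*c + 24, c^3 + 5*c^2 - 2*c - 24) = c + 4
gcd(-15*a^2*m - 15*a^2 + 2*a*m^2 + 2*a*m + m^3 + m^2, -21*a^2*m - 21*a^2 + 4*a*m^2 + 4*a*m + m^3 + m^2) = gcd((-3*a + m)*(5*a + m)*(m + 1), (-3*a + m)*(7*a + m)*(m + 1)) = 3*a*m + 3*a - m^2 - m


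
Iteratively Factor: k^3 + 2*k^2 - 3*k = (k - 1)*(k^2 + 3*k) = k*(k - 1)*(k + 3)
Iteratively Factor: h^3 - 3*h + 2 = (h + 2)*(h^2 - 2*h + 1) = (h - 1)*(h + 2)*(h - 1)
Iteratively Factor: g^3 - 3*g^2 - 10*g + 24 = (g + 3)*(g^2 - 6*g + 8) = (g - 2)*(g + 3)*(g - 4)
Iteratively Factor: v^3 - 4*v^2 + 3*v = (v)*(v^2 - 4*v + 3) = v*(v - 1)*(v - 3)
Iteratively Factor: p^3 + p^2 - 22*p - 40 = (p + 4)*(p^2 - 3*p - 10) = (p + 2)*(p + 4)*(p - 5)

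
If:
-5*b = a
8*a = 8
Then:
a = 1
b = -1/5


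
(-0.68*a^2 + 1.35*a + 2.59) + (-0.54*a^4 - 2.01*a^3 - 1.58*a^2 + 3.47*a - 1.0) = -0.54*a^4 - 2.01*a^3 - 2.26*a^2 + 4.82*a + 1.59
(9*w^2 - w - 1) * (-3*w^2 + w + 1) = -27*w^4 + 12*w^3 + 11*w^2 - 2*w - 1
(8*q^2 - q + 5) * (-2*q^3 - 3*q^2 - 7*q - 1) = -16*q^5 - 22*q^4 - 63*q^3 - 16*q^2 - 34*q - 5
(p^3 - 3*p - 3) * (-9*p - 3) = -9*p^4 - 3*p^3 + 27*p^2 + 36*p + 9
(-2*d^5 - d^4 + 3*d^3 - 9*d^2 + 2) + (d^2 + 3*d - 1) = -2*d^5 - d^4 + 3*d^3 - 8*d^2 + 3*d + 1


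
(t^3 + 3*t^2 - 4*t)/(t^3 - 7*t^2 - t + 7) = t*(t + 4)/(t^2 - 6*t - 7)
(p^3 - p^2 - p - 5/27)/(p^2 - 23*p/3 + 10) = (9*p^2 + 6*p + 1)/(9*(p - 6))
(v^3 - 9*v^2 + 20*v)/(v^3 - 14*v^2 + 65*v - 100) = v/(v - 5)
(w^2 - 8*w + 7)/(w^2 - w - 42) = (w - 1)/(w + 6)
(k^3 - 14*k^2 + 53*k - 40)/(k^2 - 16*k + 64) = (k^2 - 6*k + 5)/(k - 8)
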